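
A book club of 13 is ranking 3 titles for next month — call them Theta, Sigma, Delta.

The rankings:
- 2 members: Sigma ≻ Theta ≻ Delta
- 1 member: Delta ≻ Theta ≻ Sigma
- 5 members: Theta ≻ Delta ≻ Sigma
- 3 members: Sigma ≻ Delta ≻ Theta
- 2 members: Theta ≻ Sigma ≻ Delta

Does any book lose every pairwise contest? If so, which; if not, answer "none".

Head-to-head results (13 members):
Theta vs Sigma: Theta, 8–5.
Theta vs Delta: Theta, 9–4.
Sigma vs Delta: 2+3+2 = 7 for Sigma, 6 for Delta — Sigma by 7–6.
Delta is beaten in every head-to-head and is the Condorcet loser.

Delta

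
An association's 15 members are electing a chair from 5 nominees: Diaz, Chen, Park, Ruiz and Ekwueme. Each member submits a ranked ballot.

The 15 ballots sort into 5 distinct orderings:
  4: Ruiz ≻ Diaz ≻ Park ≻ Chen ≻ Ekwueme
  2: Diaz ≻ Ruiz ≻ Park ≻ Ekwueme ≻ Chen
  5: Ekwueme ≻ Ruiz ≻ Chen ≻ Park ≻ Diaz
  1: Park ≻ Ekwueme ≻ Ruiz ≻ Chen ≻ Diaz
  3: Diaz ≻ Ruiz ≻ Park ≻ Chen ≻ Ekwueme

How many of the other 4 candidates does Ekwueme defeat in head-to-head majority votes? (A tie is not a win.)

1

Ekwueme against each rival (15 voters):
Ekwueme vs Diaz: 6 to 9, Diaz.
Ekwueme vs Chen: Ekwueme preferred on 2+5+1 = 8 ballots; Ekwueme wins 8–7.
Ekwueme vs Park: Ekwueme is ranked higher on 5 ballots, Park on 10. Park wins 10–5.
Ekwueme vs Ruiz: 5+1 = 6 for Ekwueme, 9 for Ruiz — Ruiz by 9–6.
Ekwueme beats Chen; loses to Diaz, Park, Ruiz — 1 pairwise win.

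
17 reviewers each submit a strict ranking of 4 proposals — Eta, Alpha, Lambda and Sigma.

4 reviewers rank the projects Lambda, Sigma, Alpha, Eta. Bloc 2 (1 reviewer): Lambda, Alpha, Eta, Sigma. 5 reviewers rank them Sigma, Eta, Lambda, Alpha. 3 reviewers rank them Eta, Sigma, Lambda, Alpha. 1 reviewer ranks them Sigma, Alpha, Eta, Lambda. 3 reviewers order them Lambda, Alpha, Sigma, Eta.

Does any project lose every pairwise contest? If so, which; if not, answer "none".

Head-to-head results (17 reviewers):
Eta vs Alpha: 5+3 = 8 for Eta, 9 for Alpha — Alpha by 9–8.
Eta vs Lambda: 9 to 8, Eta.
Eta vs Sigma: 1+3 = 4 for Eta, 13 for Sigma — Sigma by 13–4.
Alpha vs Lambda: 1 to 16, Lambda.
Alpha vs Sigma: 1+3 = 4 for Alpha, 13 for Sigma — Sigma by 13–4.
Lambda–Sigma: Sigma 9–8.
Every project wins at least one matchup (Eta beats Lambda; Alpha beats Eta; Lambda beats Alpha; Sigma beats Eta), so there is no Condorcet loser.

none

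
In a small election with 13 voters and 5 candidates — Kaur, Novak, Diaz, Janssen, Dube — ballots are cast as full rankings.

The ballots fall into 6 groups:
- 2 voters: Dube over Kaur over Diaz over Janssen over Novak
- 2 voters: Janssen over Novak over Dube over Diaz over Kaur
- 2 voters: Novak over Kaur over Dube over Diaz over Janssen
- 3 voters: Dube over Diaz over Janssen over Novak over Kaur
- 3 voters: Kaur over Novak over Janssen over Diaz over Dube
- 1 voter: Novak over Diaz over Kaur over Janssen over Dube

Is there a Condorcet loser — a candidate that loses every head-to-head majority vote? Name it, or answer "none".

Pairwise majorities:
Kaur vs Novak: Kaur preferred on 2+3 = 5 ballots; Novak wins 8–5.
Kaur vs Diaz: Kaur preferred on 2+2+3 = 7 ballots; Kaur wins 7–6.
Kaur vs Janssen: Kaur preferred on 2+2+3+1 = 8 ballots; Kaur wins 8–5.
Kaur vs Dube: 2+3+1 = 6 for Kaur, 7 for Dube — Dube by 7–6.
Novak–Diaz: Novak 8–5.
Novak vs Janssen: Novak is ranked higher on 2+3+1 = 6 ballots, Janssen on 7. Janssen wins 7–6.
Novak vs Dube: Novak, 8–5.
Diaz vs Janssen: Diaz, 8–5.
Diaz vs Dube: 3+1 = 4 for Diaz, 9 for Dube — Dube by 9–4.
Janssen vs Dube: 2+3+1 = 6 for Janssen, 7 for Dube — Dube by 7–6.
Every candidate wins at least one matchup (Kaur beats Diaz; Novak beats Kaur; Diaz beats Janssen; Janssen beats Novak; Dube beats Kaur), so there is no Condorcet loser.

none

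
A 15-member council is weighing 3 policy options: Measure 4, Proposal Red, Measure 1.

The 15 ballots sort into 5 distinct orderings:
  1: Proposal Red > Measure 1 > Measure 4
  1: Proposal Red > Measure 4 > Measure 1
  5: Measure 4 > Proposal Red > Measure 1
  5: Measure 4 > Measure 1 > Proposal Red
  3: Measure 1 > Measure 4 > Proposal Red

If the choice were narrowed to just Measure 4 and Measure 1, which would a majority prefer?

Measure 4

Ballots ranking Measure 4 above Measure 1: 1 + 5 + 5 = 11.
Ballots ranking Measure 1 above Measure 4: 15 − 11 = 4.
Measure 4 wins the head-to-head 11–4.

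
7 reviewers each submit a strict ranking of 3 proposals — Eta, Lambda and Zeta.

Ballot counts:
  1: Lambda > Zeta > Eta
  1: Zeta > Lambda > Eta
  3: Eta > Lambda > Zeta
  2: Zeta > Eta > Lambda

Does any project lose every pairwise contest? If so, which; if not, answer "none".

Pairwise majorities:
Eta–Lambda: Eta 5–2.
Eta vs Zeta: Eta preferred on 3 ballots; Zeta wins 4–3.
Lambda vs Zeta: 1+3 = 4 for Lambda, 3 for Zeta — Lambda by 4–3.
Each project has at least one pairwise win (Eta beats Lambda; Lambda beats Zeta; Zeta beats Eta) — no Condorcet loser.

none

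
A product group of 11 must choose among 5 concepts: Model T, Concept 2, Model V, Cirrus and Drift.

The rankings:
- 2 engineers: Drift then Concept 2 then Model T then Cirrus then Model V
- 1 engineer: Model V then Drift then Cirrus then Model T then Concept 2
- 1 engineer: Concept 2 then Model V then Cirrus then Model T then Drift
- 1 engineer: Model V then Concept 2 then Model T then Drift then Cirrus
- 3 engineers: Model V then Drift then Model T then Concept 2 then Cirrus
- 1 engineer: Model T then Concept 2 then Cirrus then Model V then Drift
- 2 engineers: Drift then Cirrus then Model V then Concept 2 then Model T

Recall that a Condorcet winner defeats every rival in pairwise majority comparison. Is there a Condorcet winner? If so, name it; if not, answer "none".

Model V

Pairwise majorities:
Model T vs Concept 2: Concept 2 wins 6–5.
Model T vs Model V: Model V wins 8–3.
Model T vs Cirrus: Model T wins 7–4.
Model T vs Drift: Drift wins 8–3.
Concept 2 vs Model V: Model V, 7–4.
Concept 2–Cirrus: Concept 2 8–3.
Concept 2–Drift: Drift 8–3.
Model V vs Cirrus: Model V wins 6–5.
Model V vs Drift: Model V, 7–4.
Cirrus vs Drift: Drift, 9–2.
Only Model V has no losses; Model V is the Condorcet winner.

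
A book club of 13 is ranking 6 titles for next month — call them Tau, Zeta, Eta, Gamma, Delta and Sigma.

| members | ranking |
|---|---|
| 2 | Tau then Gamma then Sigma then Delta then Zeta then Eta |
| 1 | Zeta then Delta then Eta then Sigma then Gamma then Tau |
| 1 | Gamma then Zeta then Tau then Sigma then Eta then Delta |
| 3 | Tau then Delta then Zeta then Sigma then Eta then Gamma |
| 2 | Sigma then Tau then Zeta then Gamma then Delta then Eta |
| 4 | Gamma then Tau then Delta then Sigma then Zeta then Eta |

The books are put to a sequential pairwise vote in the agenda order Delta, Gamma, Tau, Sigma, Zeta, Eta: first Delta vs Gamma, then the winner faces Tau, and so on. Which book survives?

Tau

Round 1: Delta vs Gamma — 4–9, Gamma advances.
Round 2: Gamma vs Tau — 6–7, Tau advances.
Round 3: Tau vs Sigma — 10–3, Tau advances.
Round 4: Tau vs Zeta — 11–2, Tau advances.
Round 5: Tau vs Eta — 12–1, Tau advances.
Tau survives the agenda.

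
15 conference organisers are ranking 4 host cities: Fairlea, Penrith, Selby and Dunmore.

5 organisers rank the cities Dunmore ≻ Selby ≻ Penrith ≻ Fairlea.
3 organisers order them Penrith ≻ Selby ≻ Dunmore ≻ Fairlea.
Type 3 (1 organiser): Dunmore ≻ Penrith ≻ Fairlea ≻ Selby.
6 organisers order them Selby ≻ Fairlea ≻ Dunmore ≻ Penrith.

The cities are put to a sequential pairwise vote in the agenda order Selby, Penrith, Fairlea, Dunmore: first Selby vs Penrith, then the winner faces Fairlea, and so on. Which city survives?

Round 1: Selby vs Penrith — 11–4, Selby advances.
Round 2: Selby vs Fairlea — 14–1, Selby advances.
Round 3: Selby vs Dunmore — 9–6, Selby advances.
The agenda winner is Selby.

Selby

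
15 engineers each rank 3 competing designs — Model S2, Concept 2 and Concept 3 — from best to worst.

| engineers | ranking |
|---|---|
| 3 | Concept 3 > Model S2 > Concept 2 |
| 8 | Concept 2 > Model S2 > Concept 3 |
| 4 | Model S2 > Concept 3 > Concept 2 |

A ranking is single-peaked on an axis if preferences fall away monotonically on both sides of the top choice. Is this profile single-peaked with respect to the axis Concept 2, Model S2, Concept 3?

yes

Axis positions: Concept 2=1, Model S2=2, Concept 3=3.
Type 1 (peak Concept 3 at position 3): ranking walks positions 3-2-1, expanding outward from the peak — single-peaked.
Type 2 (peak Concept 2 at position 1): ranking walks positions 1-2-3, expanding outward from the peak — single-peaked.
Type 3 (peak Model S2 at position 2): ranking walks positions 2-3-1, expanding outward from the peak — single-peaked.
Every ranking is single-peaked on this axis.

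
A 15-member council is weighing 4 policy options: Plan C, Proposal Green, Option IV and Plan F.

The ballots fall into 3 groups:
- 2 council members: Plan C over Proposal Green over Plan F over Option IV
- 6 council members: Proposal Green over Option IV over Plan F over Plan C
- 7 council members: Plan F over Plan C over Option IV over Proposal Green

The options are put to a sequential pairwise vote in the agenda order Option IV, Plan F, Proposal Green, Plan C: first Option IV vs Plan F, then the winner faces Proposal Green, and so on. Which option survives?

Round 1: Option IV vs Plan F — 6–9, Plan F advances.
Round 2: Plan F vs Proposal Green — 7–8, Proposal Green advances.
Round 3: Proposal Green vs Plan C — 6–9, Plan C advances.
The agenda winner is Plan C.

Plan C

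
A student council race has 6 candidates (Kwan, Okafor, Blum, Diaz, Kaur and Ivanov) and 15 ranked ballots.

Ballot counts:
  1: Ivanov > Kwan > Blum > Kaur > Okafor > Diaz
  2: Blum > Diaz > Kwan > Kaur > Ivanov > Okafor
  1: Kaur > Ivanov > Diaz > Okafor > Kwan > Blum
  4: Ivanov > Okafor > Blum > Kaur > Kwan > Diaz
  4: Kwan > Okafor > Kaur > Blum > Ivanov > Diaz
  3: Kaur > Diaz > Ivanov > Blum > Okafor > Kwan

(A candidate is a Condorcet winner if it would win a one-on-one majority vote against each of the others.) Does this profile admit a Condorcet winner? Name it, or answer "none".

Pairwise majorities:
Kwan–Okafor: Okafor 8–7.
Kwan vs Blum: Blum, 9–6.
Kwan vs Diaz: Kwan, 9–6.
Kwan–Kaur: Kaur 8–7.
Kwan vs Ivanov: Ivanov wins 9–6.
Okafor–Blum: Okafor 9–6.
Okafor vs Diaz: Okafor wins 9–6.
Okafor vs Kaur: Okafor wins 8–7.
Okafor vs Ivanov: Ivanov, 11–4.
Blum vs Diaz: Blum, 11–4.
Blum–Kaur: Kaur 8–7.
Blum vs Ivanov: Ivanov, 9–6.
Diaz–Kaur: Kaur 13–2.
Diaz–Ivanov: Ivanov 10–5.
Kaur vs Ivanov: Kaur, 10–5.
Every candidate loses at least once (Kwan loses to Okafor; Okafor loses to Ivanov; Blum loses to Okafor; Diaz loses to Kwan; Kaur loses to Okafor; Ivanov loses to Kaur). The majority relation contains the cycle Okafor > Kaur > Ivanov > Okafor, so there is no Condorcet winner.

none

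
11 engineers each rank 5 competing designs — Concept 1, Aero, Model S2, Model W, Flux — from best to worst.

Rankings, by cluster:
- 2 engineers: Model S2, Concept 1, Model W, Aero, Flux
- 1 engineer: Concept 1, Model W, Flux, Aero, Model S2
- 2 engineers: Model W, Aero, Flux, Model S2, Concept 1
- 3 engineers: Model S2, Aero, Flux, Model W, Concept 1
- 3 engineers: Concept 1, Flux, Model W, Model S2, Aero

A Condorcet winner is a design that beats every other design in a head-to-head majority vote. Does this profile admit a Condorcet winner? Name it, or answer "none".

Head-to-head results (11 engineers):
Concept 1 vs Aero: Concept 1 wins 6–5.
Concept 1–Model S2: Model S2 7–4.
Concept 1 vs Model W: Concept 1 wins 6–5.
Concept 1 vs Flux: Concept 1 wins 6–5.
Aero vs Model S2: Model S2 wins 8–3.
Aero vs Model W: Model W wins 8–3.
Aero vs Flux: Aero wins 7–4.
Model S2–Model W: Model W 6–5.
Model S2 vs Flux: Flux, 6–5.
Model W vs Flux: Flux, 6–5.
No design is unbeaten: Concept 1 loses to Model S2; Aero loses to Concept 1; Model S2 loses to Model W; Model W loses to Concept 1; Flux loses to Concept 1. In particular Concept 1 → Model W → Model S2 → Concept 1 is a majority cycle — no Condorcet winner exists.

none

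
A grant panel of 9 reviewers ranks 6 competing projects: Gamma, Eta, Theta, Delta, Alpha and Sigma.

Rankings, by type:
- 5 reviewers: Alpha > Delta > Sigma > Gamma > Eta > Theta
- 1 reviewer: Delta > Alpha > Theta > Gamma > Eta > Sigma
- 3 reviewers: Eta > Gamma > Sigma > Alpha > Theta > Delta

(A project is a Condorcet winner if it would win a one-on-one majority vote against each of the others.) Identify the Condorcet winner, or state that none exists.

Check each pair by majority over 9 ballots:
Gamma vs Eta: 6 to 3, Gamma.
Gamma vs Theta: Gamma is ranked higher on 5+3 = 8 ballots, Theta on 1. Gamma wins 8–1.
Gamma vs Delta: 3 for Gamma, 6 for Delta — Delta by 6–3.
Gamma vs Alpha: 3 for Gamma, 6 for Alpha — Alpha by 6–3.
Gamma vs Sigma: Gamma is ranked higher on 1+3 = 4 ballots, Sigma on 5. Sigma wins 5–4.
Eta vs Theta: 5+3 = 8 for Eta, 1 for Theta — Eta by 8–1.
Eta vs Delta: 3 to 6, Delta.
Eta vs Alpha: 3 to 6, Alpha.
Eta vs Sigma: Eta preferred on 1+3 = 4 ballots; Sigma wins 5–4.
Theta vs Delta: 3 to 6, Delta.
Theta vs Alpha: 0 to 9, Alpha.
Theta vs Sigma: 1 for Theta, 8 for Sigma — Sigma by 8–1.
Delta vs Alpha: 1 to 8, Alpha.
Delta vs Sigma: Delta preferred on 5+1 = 6 ballots; Delta wins 6–3.
Alpha vs Sigma: Alpha preferred on 5+1 = 6 ballots; Alpha wins 6–3.
Alpha beats each of Gamma, Eta, Theta, Delta, Sigma — Alpha is the Condorcet winner.

Alpha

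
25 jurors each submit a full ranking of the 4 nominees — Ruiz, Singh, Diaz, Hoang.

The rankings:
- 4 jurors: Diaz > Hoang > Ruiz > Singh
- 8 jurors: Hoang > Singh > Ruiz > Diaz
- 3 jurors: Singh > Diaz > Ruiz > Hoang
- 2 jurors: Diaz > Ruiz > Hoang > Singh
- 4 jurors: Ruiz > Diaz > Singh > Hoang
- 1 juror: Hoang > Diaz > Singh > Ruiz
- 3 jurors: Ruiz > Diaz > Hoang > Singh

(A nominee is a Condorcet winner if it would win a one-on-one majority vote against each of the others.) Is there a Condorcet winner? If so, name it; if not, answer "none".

none

Head-to-head results (25 jurors):
Ruiz vs Singh: Ruiz is ranked higher on 4+2+4+3 = 13 ballots, Singh on 12. Ruiz wins 13–12.
Ruiz vs Diaz: 15 to 10, Ruiz.
Ruiz vs Hoang: Ruiz is ranked higher on 3+2+4+3 = 12 ballots, Hoang on 13. Hoang wins 13–12.
Singh vs Diaz: 8+3 = 11 for Singh, 14 for Diaz — Diaz by 14–11.
Singh vs Hoang: 3+4 = 7 for Singh, 18 for Hoang — Hoang by 18–7.
Diaz vs Hoang: 16 to 9, Diaz.
No nominee is unbeaten: Ruiz loses to Hoang; Singh loses to Ruiz; Diaz loses to Ruiz; Hoang loses to Diaz. In particular Ruiz > Diaz > Hoang > Ruiz is a majority cycle — no Condorcet winner exists.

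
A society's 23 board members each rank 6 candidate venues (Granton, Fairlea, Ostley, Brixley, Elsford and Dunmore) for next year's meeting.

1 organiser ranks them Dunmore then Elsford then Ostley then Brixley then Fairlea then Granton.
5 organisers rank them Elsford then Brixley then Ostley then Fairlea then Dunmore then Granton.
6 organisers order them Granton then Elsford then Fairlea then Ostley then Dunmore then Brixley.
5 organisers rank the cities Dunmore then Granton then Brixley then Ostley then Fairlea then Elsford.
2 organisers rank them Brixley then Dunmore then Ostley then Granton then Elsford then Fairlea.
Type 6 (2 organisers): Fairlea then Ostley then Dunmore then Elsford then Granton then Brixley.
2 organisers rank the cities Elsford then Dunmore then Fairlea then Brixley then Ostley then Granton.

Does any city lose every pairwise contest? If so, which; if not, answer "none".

Head-to-head results (23 organisers):
Granton vs Fairlea: 6+5+2 = 13 for Granton, 10 for Fairlea — Granton by 13–10.
Granton–Ostley: Ostley 12–11.
Granton vs Brixley: 13 to 10, Granton.
Granton vs Elsford: 6+5+2 = 13 for Granton, 10 for Elsford — Granton by 13–10.
Granton vs Dunmore: Dunmore wins 17–6.
Fairlea vs Ostley: Ostley, 13–10.
Fairlea vs Brixley: 6+2+2 = 10 for Fairlea, 13 for Brixley — Brixley by 13–10.
Fairlea vs Elsford: 5+2 = 7 for Fairlea, 16 for Elsford — Elsford by 16–7.
Fairlea vs Dunmore: Fairlea wins 13–10.
Ostley vs Brixley: Ostley preferred on 1+6+2 = 9 ballots; Brixley wins 14–9.
Ostley vs Elsford: Ostley preferred on 5+2+2 = 9 ballots; Elsford wins 14–9.
Ostley–Dunmore: Ostley 13–10.
Brixley vs Elsford: Brixley preferred on 5+2 = 7 ballots; Elsford wins 16–7.
Brixley vs Dunmore: Dunmore, 16–7.
Elsford vs Dunmore: Elsford wins 13–10.
No city is winless: Granton beats Fairlea; Fairlea beats Dunmore; Ostley beats Granton; Brixley beats Fairlea; Elsford beats Fairlea; Dunmore beats Granton. There is no Condorcet loser.

none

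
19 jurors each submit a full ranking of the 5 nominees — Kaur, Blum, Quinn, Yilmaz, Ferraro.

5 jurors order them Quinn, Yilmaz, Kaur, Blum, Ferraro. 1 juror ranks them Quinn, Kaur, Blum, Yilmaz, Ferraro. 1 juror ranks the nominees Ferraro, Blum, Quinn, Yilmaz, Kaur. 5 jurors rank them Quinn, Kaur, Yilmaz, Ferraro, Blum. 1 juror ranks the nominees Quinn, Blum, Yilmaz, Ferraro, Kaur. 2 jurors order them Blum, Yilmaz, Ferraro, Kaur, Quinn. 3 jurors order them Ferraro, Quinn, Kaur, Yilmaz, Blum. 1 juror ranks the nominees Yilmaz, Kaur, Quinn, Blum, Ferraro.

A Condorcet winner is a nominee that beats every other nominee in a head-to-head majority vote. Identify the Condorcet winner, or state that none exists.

Quinn

Pairwise majorities:
Kaur–Blum: Kaur 15–4.
Kaur vs Quinn: Quinn wins 16–3.
Kaur–Yilmaz: Yilmaz 10–9.
Kaur vs Ferraro: Kaur wins 12–7.
Blum–Quinn: Quinn 16–3.
Blum vs Yilmaz: Yilmaz wins 14–5.
Blum vs Ferraro: Blum, 10–9.
Quinn vs Yilmaz: Quinn, 16–3.
Quinn vs Ferraro: Quinn wins 13–6.
Yilmaz–Ferraro: Yilmaz 15–4.
Quinn wins every pairwise contest, so Quinn is the Condorcet winner.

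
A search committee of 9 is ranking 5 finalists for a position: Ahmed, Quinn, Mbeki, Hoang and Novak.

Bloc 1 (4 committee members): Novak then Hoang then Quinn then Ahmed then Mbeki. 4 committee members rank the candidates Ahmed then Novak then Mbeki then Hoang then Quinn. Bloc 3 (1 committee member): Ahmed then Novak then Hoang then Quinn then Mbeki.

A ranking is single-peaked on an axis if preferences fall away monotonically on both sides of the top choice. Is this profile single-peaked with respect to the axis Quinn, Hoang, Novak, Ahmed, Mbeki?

Axis positions: Quinn=1, Hoang=2, Novak=3, Ahmed=4, Mbeki=5.
Bloc 1 (peak Novak at position 3): ranking walks positions 3-2-1-4-5, expanding outward from the peak — single-peaked.
Bloc 2 (peak Ahmed at position 4): ranking walks positions 4-3-5-2-1, expanding outward from the peak — single-peaked.
Bloc 3 (peak Ahmed at position 4): ranking walks positions 4-3-2-1-5, expanding outward from the peak — single-peaked.
Every ranking is single-peaked on this axis.

yes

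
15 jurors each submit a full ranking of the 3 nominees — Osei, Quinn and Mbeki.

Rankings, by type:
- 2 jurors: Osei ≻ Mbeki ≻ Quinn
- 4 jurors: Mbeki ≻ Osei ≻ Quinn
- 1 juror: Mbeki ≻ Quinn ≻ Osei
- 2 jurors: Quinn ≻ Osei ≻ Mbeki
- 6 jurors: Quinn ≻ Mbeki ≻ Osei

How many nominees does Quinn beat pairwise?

Quinn against each rival (15 jurors):
Quinn vs Osei: Quinn is ranked higher on 1+2+6 = 9 ballots, Osei on 6. Quinn wins 9–6.
Quinn–Mbeki: Quinn 8–7.
Quinn beats Osei, Mbeki — 2 pairwise wins.

2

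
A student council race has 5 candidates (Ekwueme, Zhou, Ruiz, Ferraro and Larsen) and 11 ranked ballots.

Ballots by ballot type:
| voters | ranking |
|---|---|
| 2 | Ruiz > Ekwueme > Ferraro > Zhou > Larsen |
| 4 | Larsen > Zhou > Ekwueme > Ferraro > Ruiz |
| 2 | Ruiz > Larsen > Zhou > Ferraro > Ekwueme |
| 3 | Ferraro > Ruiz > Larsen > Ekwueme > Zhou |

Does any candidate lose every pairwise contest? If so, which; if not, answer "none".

none

Head-to-head results (11 voters):
Ekwueme vs Zhou: Zhou wins 6–5.
Ekwueme–Ruiz: Ruiz 7–4.
Ekwueme vs Ferraro: Ekwueme is ranked higher on 2+4 = 6 ballots, Ferraro on 5. Ekwueme wins 6–5.
Ekwueme vs Larsen: 2 for Ekwueme, 9 for Larsen — Larsen by 9–2.
Zhou–Ruiz: Ruiz 7–4.
Zhou vs Ferraro: Zhou preferred on 4+2 = 6 ballots; Zhou wins 6–5.
Zhou–Larsen: Larsen 9–2.
Ruiz–Ferraro: Ferraro 7–4.
Ruiz vs Larsen: Ruiz wins 7–4.
Ferraro vs Larsen: 2+3 = 5 for Ferraro, 6 for Larsen — Larsen by 6–5.
Every candidate wins at least one matchup (Ekwueme beats Ferraro; Zhou beats Ekwueme; Ruiz beats Ekwueme; Ferraro beats Ruiz; Larsen beats Ekwueme), so there is no Condorcet loser.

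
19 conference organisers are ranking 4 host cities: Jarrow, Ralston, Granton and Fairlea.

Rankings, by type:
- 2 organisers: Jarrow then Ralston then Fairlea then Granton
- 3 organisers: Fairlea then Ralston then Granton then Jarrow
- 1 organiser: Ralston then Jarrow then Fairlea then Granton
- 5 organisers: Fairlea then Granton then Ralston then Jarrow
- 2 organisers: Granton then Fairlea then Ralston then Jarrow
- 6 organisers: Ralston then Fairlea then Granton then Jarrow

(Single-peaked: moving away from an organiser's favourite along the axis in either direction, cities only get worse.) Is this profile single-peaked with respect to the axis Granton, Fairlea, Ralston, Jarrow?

Axis positions: Granton=1, Fairlea=2, Ralston=3, Jarrow=4.
Type 1 (peak Jarrow at position 4): ranking walks positions 4-3-2-1, expanding outward from the peak — single-peaked.
Type 2 (peak Fairlea at position 2): ranking walks positions 2-3-1-4, expanding outward from the peak — single-peaked.
Type 3 (peak Ralston at position 3): ranking walks positions 3-4-2-1, expanding outward from the peak — single-peaked.
Type 4 (peak Fairlea at position 2): ranking walks positions 2-1-3-4, expanding outward from the peak — single-peaked.
Type 5 (peak Granton at position 1): ranking walks positions 1-2-3-4, expanding outward from the peak — single-peaked.
Type 6 (peak Ralston at position 3): ranking walks positions 3-2-1-4, expanding outward from the peak — single-peaked.
Every ranking is single-peaked on this axis.

yes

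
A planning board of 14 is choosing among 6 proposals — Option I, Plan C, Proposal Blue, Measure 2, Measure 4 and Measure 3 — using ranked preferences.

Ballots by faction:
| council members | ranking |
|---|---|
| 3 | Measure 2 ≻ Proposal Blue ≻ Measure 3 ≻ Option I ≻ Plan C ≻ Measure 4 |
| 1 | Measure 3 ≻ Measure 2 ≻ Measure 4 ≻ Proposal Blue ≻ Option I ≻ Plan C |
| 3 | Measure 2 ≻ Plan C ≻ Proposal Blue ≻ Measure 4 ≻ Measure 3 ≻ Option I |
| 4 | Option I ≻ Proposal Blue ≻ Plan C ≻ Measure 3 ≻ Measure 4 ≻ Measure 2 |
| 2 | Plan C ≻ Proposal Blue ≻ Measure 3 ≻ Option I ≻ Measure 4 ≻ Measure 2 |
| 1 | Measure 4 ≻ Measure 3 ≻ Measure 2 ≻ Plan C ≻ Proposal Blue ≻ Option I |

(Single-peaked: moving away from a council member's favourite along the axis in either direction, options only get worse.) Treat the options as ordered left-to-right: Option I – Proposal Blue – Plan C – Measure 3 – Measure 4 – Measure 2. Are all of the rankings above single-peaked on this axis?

no

Axis positions: Option I=1, Proposal Blue=2, Plan C=3, Measure 3=4, Measure 4=5, Measure 2=6.
Faction 1: ranking walks positions 6-2-4-1-3-5; Proposal Blue is ranked above Measure 4 even though Measure 4 lies between Proposal Blue and the peak Measure 2 on the axis — preferences dip and rise again. Not single-peaked.
Faction 2: ranking walks positions 4-6-5-2-1-3; Measure 2 is ranked above Measure 4 even though Measure 4 lies between Measure 2 and the peak Measure 3 on the axis — preferences dip and rise again. Not single-peaked.
Faction 3: ranking walks positions 6-3-2-5-4-1; Plan C is ranked above Measure 4 even though Measure 4 lies between Plan C and the peak Measure 2 on the axis — preferences dip and rise again. Not single-peaked.
Faction 4 (peak Option I at position 1): ranking walks positions 1-2-3-4-5-6, expanding outward from the peak — single-peaked.
Faction 5 (peak Plan C at position 3): ranking walks positions 3-2-4-1-5-6, expanding outward from the peak — single-peaked.
Faction 6 (peak Measure 4 at position 5): ranking walks positions 5-4-6-3-2-1, expanding outward from the peak — single-peaked.
Faction 1 violates single-peakedness, so the profile is not single-peaked on this axis.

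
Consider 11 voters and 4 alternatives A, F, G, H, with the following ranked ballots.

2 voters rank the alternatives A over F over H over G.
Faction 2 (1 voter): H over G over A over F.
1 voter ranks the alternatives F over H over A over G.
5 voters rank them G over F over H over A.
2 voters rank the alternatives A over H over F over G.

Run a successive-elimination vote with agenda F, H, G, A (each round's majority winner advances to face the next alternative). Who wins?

G

Round 1: F vs H — 8–3, F advances.
Round 2: F vs G — 5–6, G advances.
Round 3: G vs A — 6–5, G advances.
G survives the agenda.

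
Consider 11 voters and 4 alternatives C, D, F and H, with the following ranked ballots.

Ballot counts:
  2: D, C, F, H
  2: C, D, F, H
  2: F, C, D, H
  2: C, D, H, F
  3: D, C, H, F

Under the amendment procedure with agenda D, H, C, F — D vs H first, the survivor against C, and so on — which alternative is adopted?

Round 1: D vs H — 11–0, D advances.
Round 2: D vs C — 5–6, C advances.
Round 3: C vs F — 9–2, C advances.
C survives the agenda.

C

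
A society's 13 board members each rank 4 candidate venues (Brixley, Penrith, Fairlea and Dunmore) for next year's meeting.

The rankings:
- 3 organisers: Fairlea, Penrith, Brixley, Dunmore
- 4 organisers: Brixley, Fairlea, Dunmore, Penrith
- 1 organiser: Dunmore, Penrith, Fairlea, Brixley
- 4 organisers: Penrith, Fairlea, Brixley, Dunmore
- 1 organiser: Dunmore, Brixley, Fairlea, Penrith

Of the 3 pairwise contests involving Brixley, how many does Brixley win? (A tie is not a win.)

1

Brixley against each rival (13 organisers):
Brixley vs Penrith: Penrith, 8–5.
Brixley vs Fairlea: Brixley is ranked higher on 4+1 = 5 ballots, Fairlea on 8. Fairlea wins 8–5.
Brixley vs Dunmore: 11 to 2, Brixley.
Brixley beats Dunmore; loses to Penrith, Fairlea — 1 pairwise win.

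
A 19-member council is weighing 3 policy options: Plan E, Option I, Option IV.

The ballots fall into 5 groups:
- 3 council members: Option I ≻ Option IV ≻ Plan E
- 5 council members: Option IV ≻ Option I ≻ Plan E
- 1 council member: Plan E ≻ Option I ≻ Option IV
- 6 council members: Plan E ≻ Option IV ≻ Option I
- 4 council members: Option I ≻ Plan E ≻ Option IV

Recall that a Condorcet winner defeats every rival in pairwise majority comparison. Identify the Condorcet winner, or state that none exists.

none

Check each pair by majority over 19 ballots:
Plan E vs Option I: Option I, 12–7.
Plan E vs Option IV: Plan E, 11–8.
Option I vs Option IV: Option IV, 11–8.
Every option loses at least once (Plan E loses to Option I; Option I loses to Option IV; Option IV loses to Plan E). The majority relation contains the cycle Plan E beats Option IV beats Option I beats Plan E, so there is no Condorcet winner.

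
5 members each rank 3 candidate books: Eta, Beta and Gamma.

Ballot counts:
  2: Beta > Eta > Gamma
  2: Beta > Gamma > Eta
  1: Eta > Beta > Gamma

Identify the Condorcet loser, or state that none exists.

Head-to-head results (5 members):
Eta vs Beta: Beta, 4–1.
Eta–Gamma: Eta 3–2.
Beta vs Gamma: 2+2+1 = 5 for Beta, 0 for Gamma — Beta by 5–0.
Gamma is beaten in every head-to-head and is the Condorcet loser.

Gamma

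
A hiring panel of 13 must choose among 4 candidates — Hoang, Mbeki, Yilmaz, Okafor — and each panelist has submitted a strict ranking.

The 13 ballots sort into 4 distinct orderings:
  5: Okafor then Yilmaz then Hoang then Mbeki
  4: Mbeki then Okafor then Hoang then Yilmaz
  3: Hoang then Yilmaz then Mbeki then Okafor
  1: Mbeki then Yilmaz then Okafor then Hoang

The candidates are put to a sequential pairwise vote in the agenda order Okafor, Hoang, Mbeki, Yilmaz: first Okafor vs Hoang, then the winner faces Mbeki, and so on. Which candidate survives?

Round 1: Okafor vs Hoang — 10–3, Okafor advances.
Round 2: Okafor vs Mbeki — 5–8, Mbeki advances.
Round 3: Mbeki vs Yilmaz — 5–8, Yilmaz advances.
Yilmaz survives the agenda.

Yilmaz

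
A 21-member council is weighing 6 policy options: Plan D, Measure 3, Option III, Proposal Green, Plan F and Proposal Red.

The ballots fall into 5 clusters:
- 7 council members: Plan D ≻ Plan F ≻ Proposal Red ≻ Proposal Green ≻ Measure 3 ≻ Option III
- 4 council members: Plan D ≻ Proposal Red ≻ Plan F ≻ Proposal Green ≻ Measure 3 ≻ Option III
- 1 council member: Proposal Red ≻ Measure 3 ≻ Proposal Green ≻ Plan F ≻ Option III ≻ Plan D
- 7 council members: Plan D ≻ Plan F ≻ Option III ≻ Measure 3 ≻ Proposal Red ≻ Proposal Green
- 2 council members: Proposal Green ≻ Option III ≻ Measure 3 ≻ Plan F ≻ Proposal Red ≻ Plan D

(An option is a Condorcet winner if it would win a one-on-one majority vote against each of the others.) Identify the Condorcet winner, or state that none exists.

Plan D

Pairwise majorities:
Plan D vs Measure 3: Plan D wins 18–3.
Plan D vs Option III: Plan D, 18–3.
Plan D–Proposal Green: Plan D 18–3.
Plan D–Plan F: Plan D 18–3.
Plan D vs Proposal Red: Plan D wins 18–3.
Measure 3 vs Option III: Measure 3, 12–9.
Measure 3 vs Proposal Green: Proposal Green, 13–8.
Measure 3–Plan F: Plan F 18–3.
Measure 3 vs Proposal Red: Proposal Red, 12–9.
Option III vs Proposal Green: Proposal Green, 14–7.
Option III–Plan F: Plan F 19–2.
Option III–Proposal Red: Proposal Red 12–9.
Proposal Green vs Plan F: Plan F wins 18–3.
Proposal Green–Proposal Red: Proposal Red 19–2.
Plan F–Proposal Red: Plan F 16–5.
Plan D wins every pairwise contest, so Plan D is the Condorcet winner.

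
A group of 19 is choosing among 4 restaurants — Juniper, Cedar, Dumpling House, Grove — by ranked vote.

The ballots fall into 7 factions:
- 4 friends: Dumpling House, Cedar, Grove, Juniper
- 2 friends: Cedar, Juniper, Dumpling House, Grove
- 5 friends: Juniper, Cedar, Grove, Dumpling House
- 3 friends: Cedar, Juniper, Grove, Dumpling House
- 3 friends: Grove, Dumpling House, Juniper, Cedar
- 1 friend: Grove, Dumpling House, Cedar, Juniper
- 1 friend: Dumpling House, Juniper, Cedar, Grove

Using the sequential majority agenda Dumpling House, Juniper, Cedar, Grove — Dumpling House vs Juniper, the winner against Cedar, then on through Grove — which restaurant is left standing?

Cedar

Round 1: Dumpling House vs Juniper — 9–10, Juniper advances.
Round 2: Juniper vs Cedar — 9–10, Cedar advances.
Round 3: Cedar vs Grove — 15–4, Cedar advances.
Cedar survives the agenda.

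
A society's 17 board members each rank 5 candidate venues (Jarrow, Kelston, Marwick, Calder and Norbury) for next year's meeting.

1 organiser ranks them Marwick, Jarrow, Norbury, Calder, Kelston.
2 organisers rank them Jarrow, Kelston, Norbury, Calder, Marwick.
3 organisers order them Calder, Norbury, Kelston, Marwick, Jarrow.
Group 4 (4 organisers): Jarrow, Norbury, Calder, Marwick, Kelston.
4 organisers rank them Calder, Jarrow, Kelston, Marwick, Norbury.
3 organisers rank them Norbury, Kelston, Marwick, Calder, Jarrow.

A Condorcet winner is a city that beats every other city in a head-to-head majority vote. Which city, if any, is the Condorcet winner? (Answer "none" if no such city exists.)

none

Head-to-head results (17 organisers):
Jarrow vs Kelston: Jarrow preferred on 1+2+4+4 = 11 ballots; Jarrow wins 11–6.
Jarrow vs Marwick: Jarrow is ranked higher on 2+4+4 = 10 ballots, Marwick on 7. Jarrow wins 10–7.
Jarrow vs Calder: 1+2+4 = 7 for Jarrow, 10 for Calder — Calder by 10–7.
Jarrow vs Norbury: Jarrow preferred on 1+2+4+4 = 11 ballots; Jarrow wins 11–6.
Kelston vs Marwick: 2+3+4+3 = 12 for Kelston, 5 for Marwick — Kelston by 12–5.
Kelston vs Calder: 5 to 12, Calder.
Kelston vs Norbury: Kelston is ranked higher on 2+4 = 6 ballots, Norbury on 11. Norbury wins 11–6.
Marwick vs Calder: Marwick is ranked higher on 1+3 = 4 ballots, Calder on 13. Calder wins 13–4.
Marwick vs Norbury: Marwick is ranked higher on 1+4 = 5 ballots, Norbury on 12. Norbury wins 12–5.
Calder vs Norbury: 7 to 10, Norbury.
Every city loses at least once (Jarrow loses to Calder; Kelston loses to Jarrow; Marwick loses to Jarrow; Calder loses to Norbury; Norbury loses to Jarrow). The majority relation contains the cycle Jarrow beats Norbury beats Calder beats Jarrow, so there is no Condorcet winner.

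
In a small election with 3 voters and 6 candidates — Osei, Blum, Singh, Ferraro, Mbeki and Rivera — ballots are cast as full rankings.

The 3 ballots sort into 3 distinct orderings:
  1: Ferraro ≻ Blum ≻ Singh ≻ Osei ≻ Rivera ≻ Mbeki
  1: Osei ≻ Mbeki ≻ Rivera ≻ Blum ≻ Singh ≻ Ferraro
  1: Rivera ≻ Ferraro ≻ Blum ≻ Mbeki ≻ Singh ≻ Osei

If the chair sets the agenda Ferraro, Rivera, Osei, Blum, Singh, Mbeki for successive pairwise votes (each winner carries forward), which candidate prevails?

Blum

Round 1: Ferraro vs Rivera — 1–2, Rivera advances.
Round 2: Rivera vs Osei — 1–2, Osei advances.
Round 3: Osei vs Blum — 1–2, Blum advances.
Round 4: Blum vs Singh — 3–0, Blum advances.
Round 5: Blum vs Mbeki — 2–1, Blum advances.
The agenda winner is Blum.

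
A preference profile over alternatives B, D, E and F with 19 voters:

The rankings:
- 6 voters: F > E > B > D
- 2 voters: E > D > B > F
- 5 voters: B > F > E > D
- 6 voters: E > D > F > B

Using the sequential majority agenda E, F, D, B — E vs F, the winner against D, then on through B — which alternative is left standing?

F

Round 1: E vs F — 8–11, F advances.
Round 2: F vs D — 11–8, F advances.
Round 3: F vs B — 12–7, F advances.
The agenda winner is F.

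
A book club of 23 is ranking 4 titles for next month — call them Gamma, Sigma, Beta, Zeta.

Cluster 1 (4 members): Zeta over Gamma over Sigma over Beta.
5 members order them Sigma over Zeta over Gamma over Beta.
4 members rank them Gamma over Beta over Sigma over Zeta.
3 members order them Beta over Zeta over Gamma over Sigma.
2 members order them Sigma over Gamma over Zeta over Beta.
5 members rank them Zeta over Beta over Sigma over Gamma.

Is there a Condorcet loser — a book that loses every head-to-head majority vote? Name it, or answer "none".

Head-to-head results (23 members):
Gamma–Sigma: Sigma 12–11.
Gamma vs Beta: Gamma is ranked higher on 4+5+4+2 = 15 ballots, Beta on 8. Gamma wins 15–8.
Gamma vs Zeta: Zeta, 17–6.
Sigma vs Beta: 11 to 12, Beta.
Sigma vs Zeta: Sigma is ranked higher on 5+4+2 = 11 ballots, Zeta on 12. Zeta wins 12–11.
Beta vs Zeta: Zeta wins 16–7.
No book is winless: Gamma beats Beta; Sigma beats Gamma; Beta beats Sigma; Zeta beats Gamma. There is no Condorcet loser.

none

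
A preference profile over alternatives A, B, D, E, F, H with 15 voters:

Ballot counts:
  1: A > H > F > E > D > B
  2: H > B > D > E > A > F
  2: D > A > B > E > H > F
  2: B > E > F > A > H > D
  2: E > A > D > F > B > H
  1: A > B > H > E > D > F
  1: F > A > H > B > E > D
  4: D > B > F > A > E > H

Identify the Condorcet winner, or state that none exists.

Pairwise majorities:
A–B: B 8–7.
A vs D: D wins 8–7.
A vs E: A wins 9–6.
A–F: A 8–7.
A vs H: A, 13–2.
B–D: D 9–6.
B–E: B 12–3.
B–F: B 11–4.
B–H: B 11–4.
D vs E: D wins 8–7.
D–F: D 11–4.
D vs H: D wins 8–7.
E–F: E 9–6.
E vs H: E, 10–5.
F vs H: F, 9–6.
D defeats every rival head-to-head and is the Condorcet winner.

D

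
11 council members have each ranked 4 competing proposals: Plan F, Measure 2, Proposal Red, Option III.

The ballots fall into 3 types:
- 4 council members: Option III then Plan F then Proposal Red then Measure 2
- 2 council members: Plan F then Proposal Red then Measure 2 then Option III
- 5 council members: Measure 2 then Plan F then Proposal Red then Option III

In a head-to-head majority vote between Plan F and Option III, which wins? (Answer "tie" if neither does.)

Plan F

Ballots ranking Plan F above Option III: 2 + 5 = 7.
Ballots ranking Option III above Plan F: 11 − 7 = 4.
Plan F wins the head-to-head 7–4.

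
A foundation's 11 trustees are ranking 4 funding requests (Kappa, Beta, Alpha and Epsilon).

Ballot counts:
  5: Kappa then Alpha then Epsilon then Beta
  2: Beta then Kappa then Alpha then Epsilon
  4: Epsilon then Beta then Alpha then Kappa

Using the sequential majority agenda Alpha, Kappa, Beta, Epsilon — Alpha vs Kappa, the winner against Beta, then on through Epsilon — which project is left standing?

Round 1: Alpha vs Kappa — 4–7, Kappa advances.
Round 2: Kappa vs Beta — 5–6, Beta advances.
Round 3: Beta vs Epsilon — 2–9, Epsilon advances.
The agenda winner is Epsilon.

Epsilon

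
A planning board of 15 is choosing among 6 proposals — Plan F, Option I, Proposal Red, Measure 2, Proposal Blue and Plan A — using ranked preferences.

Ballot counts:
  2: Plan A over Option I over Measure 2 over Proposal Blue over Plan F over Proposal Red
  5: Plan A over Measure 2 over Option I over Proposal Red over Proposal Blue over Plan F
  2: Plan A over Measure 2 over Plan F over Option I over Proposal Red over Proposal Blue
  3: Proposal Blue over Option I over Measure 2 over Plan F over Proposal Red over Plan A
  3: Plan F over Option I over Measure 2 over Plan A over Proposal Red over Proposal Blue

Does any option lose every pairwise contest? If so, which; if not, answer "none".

Head-to-head results (15 council members):
Plan F vs Option I: Option I, 10–5.
Plan F vs Proposal Red: 10 to 5, Plan F.
Plan F vs Measure 2: 3 to 12, Measure 2.
Plan F vs Proposal Blue: Plan F is ranked higher on 2+3 = 5 ballots, Proposal Blue on 10. Proposal Blue wins 10–5.
Plan F vs Plan A: 6 to 9, Plan A.
Option I vs Proposal Red: Option I, 15–0.
Option I vs Measure 2: 2+3+3 = 8 for Option I, 7 for Measure 2 — Option I by 8–7.
Option I vs Proposal Blue: Option I wins 12–3.
Option I vs Plan A: 3+3 = 6 for Option I, 9 for Plan A — Plan A by 9–6.
Proposal Red–Measure 2: Measure 2 15–0.
Proposal Red–Proposal Blue: Proposal Red 10–5.
Proposal Red vs Plan A: Proposal Red is ranked higher on 3 ballots, Plan A on 12. Plan A wins 12–3.
Measure 2 vs Proposal Blue: 12 to 3, Measure 2.
Measure 2 vs Plan A: 3+3 = 6 for Measure 2, 9 for Plan A — Plan A by 9–6.
Proposal Blue vs Plan A: Plan A wins 12–3.
Each option has at least one pairwise win (Plan F beats Proposal Red; Option I beats Plan F; Proposal Red beats Proposal Blue; Measure 2 beats Plan F; Proposal Blue beats Plan F; Plan A beats Plan F) — no Condorcet loser.

none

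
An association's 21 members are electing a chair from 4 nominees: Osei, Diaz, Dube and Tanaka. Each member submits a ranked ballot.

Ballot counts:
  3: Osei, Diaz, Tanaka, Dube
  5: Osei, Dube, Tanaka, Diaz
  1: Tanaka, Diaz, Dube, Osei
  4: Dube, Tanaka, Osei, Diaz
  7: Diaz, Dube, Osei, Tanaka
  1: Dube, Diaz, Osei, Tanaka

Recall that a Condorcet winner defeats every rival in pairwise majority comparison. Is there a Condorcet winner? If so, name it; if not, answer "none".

Pairwise majorities:
Osei vs Diaz: 3+5+4 = 12 for Osei, 9 for Diaz — Osei by 12–9.
Osei vs Dube: 8 to 13, Dube.
Osei vs Tanaka: 16 to 5, Osei.
Diaz vs Dube: 11 to 10, Diaz.
Diaz vs Tanaka: 3+7+1 = 11 for Diaz, 10 for Tanaka — Diaz by 11–10.
Dube vs Tanaka: Dube preferred on 5+4+7+1 = 17 ballots; Dube wins 17–4.
Every candidate loses at least once (Osei loses to Dube; Diaz loses to Osei; Dube loses to Diaz; Tanaka loses to Osei). The majority relation contains the cycle Osei > Diaz > Dube > Osei, so there is no Condorcet winner.

none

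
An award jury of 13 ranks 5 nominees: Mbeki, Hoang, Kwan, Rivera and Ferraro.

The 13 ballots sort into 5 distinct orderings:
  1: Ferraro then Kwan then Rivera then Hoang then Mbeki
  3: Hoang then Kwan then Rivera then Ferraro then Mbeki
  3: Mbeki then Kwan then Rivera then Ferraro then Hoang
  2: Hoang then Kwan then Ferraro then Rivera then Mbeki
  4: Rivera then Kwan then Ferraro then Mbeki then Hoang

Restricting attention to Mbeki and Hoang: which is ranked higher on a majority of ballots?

Ballots ranking Mbeki above Hoang: 3 + 4 = 7.
Ballots ranking Hoang above Mbeki: 13 − 7 = 6.
Mbeki wins the head-to-head 7–6.

Mbeki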